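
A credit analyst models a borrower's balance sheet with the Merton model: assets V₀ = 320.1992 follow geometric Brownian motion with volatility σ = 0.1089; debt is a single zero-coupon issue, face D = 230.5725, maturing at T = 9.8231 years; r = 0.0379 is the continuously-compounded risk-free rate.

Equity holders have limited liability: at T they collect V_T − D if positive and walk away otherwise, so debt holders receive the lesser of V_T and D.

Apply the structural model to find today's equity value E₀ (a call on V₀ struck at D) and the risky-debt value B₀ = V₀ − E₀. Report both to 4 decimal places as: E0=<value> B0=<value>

E0=161.8602 B0=158.3390

With assets at 320.1992 and a single debt payment of 230.5725 at 9.8231 years:
d₁ = [ln(V₀/D) + (r + σ²/2)T] / (σ√T)
   = [ln(320.1992/230.5725) + (0.0379 + 0.5·0.1089²)·9.8231] / (0.1089·√9.8231)
   = [0.328378 + 0.430543] / 0.341312 = 2.223536
d₂ = d₁ − σ√T = 2.223536 − 0.341312 = 1.882223
N(d₁) = 0.986910,  N(d₂) = 0.970097,  e^(−rT) = 0.689151
E₀ = V₀·N(d₁) − D·e^(−rT)·N(d₂)
   = 320.1992·0.986910 − 230.5725·0.689151·0.970097 = 161.860209
B₀ = V₀ − E₀ = 320.1992 − 161.860209 = 158.338991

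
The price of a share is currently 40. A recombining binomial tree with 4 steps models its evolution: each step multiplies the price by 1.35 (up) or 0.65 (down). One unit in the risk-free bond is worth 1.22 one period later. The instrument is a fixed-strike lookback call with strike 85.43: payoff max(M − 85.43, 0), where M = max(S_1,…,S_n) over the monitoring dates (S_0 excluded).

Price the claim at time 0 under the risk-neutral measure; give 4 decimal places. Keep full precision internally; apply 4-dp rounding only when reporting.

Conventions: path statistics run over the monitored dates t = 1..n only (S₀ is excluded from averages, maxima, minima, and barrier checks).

price = 10.0006

No-arbitrage gives p* = (R−d)/(u−d) = 0.8143: enumerate every path, weight its payoff by its p*-probability, and discount by R^4.
Enumerate all 2^4 = 16 price paths (U = up ×1.35, D = down ×0.65); each path with k up-moves has probability p*^k·(1−p*)^(4−k).
DDDD: M=26.0000, payoff=0.0000, prob=0.001190
UDDD: M=54.0000, payoff=0.0000, prob=0.005216
DUDD: M=35.1000, payoff=0.0000, prob=0.005216
UUDD: M=72.9000, payoff=0.0000, prob=0.022869
DDUD: M=26.0000, payoff=0.0000, prob=0.005216
UDUD: M=54.0000, payoff=0.0000, prob=0.022869
DUUD: M=47.3850, payoff=0.0000, prob=0.022869
UUUD: M=98.4150, payoff=12.9850, prob=0.100271
DDDU: M=26.0000, payoff=0.0000, prob=0.005216
UDDU: M=54.0000, payoff=0.0000, prob=0.022869
DUDU: M=35.1000, payoff=0.0000, prob=0.022869
UUDU: M=72.9000, payoff=0.0000, prob=0.100271
DDUU: M=30.8002, payoff=0.0000, prob=0.022869
UDUU: M=63.9697, payoff=0.0000, prob=0.100271
DUUU: M=63.9697, payoff=0.0000, prob=0.100271
UUUU: M=132.8603, payoff=47.4303, prob=0.439650
Price = Σ prob·payoff / R^4 = 22.154738 / 2.215335 = 10.0006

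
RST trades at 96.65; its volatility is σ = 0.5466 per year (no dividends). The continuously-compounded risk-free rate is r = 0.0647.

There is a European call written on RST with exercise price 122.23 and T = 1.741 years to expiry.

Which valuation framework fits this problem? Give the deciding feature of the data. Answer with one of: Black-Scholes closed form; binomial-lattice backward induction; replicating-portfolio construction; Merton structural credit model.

framework: Black-Scholes closed form

Key observation: a European claim on RST (strike 122.23) — a lognormal (GBM) underlying with constant rate and volatility — has an exact closed-form value; no lattice or capital structure is involved.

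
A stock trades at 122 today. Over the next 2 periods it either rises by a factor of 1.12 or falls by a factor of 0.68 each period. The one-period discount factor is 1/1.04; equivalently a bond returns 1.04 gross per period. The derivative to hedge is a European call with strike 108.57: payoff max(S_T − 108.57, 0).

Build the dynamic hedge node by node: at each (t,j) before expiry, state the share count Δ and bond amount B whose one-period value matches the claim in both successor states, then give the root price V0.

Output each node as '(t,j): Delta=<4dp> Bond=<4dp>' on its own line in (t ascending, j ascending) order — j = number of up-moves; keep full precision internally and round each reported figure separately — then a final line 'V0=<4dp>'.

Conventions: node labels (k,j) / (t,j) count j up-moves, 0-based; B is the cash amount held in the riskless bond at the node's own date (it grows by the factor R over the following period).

Risk-neutral probability p* = (R−d)/(u−d) = (1.04−0.68)/(1.12−0.68) = 0.8182.
Expiry values: V(2,0)=0.0000, V(2,1)=0.0000, V(2,2)=44.4668
(1,0): S=82.9600. Δ = (V_up−V_dn)/(S_up−S_dn) = (0.0000−0.0000)/(92.9152−56.4128) = 0.0000. V = [p*·0.0000 + (1−p*)·0.0000]/1.04 = 0.0000. B = V − Δ·S = 0.0000.
(1,1): S=136.6400. Δ = (V_up−V_dn)/(S_up−S_dn) = (44.4668−0.0000)/(153.0368−92.9152) = 0.7396. V = [p*·44.4668 + (1−p*)·0.0000]/1.04 = 34.9826. B = V − Δ·S = -66.0783.
(0,0): S=122.0000. Δ = (V_up−V_dn)/(S_up−S_dn) = (34.9826−0.0000)/(136.6400−82.9600) = 0.6517. V = [p*·34.9826 + (1−p*)·0.0000]/1.04 = 27.5213. B = V − Δ·S = -51.9847.
Sanity check at the root: Δ(0,0)·S0 + B(0,0) reproduces V0 = 27.5213.

(0,0): Delta=0.6517 Bond=-51.9847
(1,0): Delta=0.0000 Bond=0.0000
(1,1): Delta=0.7396 Bond=-66.0783
V0=27.5213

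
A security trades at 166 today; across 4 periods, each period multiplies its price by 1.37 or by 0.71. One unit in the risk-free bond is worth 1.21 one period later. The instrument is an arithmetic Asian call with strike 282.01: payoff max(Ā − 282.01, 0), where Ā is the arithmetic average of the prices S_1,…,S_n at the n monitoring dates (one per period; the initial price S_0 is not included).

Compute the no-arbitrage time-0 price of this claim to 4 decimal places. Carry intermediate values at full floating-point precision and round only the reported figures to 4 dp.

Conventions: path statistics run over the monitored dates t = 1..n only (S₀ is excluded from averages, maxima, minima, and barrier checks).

price = 17.9644

Under the martingale measure an up-move has probability p* = 0.7576; value the claim as the probability-weighted average of per-path payoffs, discounted 4 periods at R = 1.21.
Enumerate all 2^4 = 16 price paths (U = up ×1.37, D = down ×0.71); each path with k up-moves has probability p*^k·(1−p*)^(4−k).
DDDD: Ā=75.7843, payoff=0.0000, prob=0.003454
UDDD: Ā=146.2317, payoff=0.0000, prob=0.010793
DUDD: Ā=118.8417, payoff=0.0000, prob=0.010793
UUDD: Ā=229.3142, payoff=0.0000, prob=0.033729
DDUD: Ā=99.3948, payoff=0.0000, prob=0.010793
UDUD: Ā=191.7899, payoff=0.0000, prob=0.033729
DUUD: Ā=164.3999, payoff=0.0000, prob=0.033729
UUUD: Ā=317.2224, payoff=35.2124, prob=0.105403
DDDU: Ā=85.5875, payoff=0.0000, prob=0.010793
UDDU: Ā=165.1477, payoff=0.0000, prob=0.033729
DUDU: Ā=137.7577, payoff=0.0000, prob=0.033729
UUDU: Ā=265.8141, payoff=0.0000, prob=0.105403
DDUU: Ā=118.3108, payoff=0.0000, prob=0.033729
UDUU: Ā=228.2898, payoff=0.0000, prob=0.105403
DUUU: Ā=200.8998, payoff=0.0000, prob=0.105403
UUUU: Ā=387.6518, payoff=105.6418, prob=0.329385
Price = Σ prob·payoff / R^4 = 38.508358 / 2.143589 = 17.9644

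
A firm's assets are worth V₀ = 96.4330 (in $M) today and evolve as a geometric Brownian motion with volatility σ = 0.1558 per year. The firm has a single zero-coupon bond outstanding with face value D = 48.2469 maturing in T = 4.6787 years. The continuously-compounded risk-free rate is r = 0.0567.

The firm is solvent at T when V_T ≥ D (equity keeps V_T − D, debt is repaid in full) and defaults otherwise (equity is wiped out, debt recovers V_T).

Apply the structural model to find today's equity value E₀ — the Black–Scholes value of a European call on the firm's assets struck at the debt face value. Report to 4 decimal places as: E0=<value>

Apply the equity-as-call identities (strike 48.2469, horizon 4.6787 years):
d₁ = [ln(V₀/D) + (r + σ²/2)T] / (σ√T)
   = [ln(96.4330/48.2469) + (0.0567 + 0.5·0.1558²)·4.6787] / (0.1558·√4.6787)
   = [0.692517 + 0.322067] / 0.337000 = 3.010633
d₂ = d₁ − σ√T = 3.010633 − 0.337000 = 2.673633
N(d₁) = 0.998696,  N(d₂) = 0.996248,  e^(−rT) = 0.766989
E₀ = V₀·N(d₁) − D·e^(−rT)·N(d₂)
   = 96.4330·0.998696 − 48.2469·0.766989·0.996248 = 59.441269

E0=59.4413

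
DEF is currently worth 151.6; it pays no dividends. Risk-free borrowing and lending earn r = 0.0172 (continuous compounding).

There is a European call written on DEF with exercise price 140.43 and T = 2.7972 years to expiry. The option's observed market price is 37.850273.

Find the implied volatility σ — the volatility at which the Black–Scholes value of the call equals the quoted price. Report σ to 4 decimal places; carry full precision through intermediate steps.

sigma = 0.2983

At σ = 0.2983 the Black–Scholes value reproduces the quote:
σ√T = 0.2983·√2.7972 = 0.498902
d₁ = (ln(S/K) + (r+σ²/2)T) / (σ√T) = (ln(151.6/140.43) + (0.0172+0.2983²/2)·2.7972) / 0.498902 = (0.076536 + 0.172563) / 0.498902 = 0.499296
d₂ = d₁ − σ√T = 0.499296 − 0.498902 = 0.000394
e^{−rT} = 0.953027
N(d₁) = 0.691215,  N(d₂) = 0.500157
V = S·N(d₁) − K·e^{−rT}·N(d₂) = 104.788128 − 66.937855 = 37.850273 (the observed quote) — the price is monotone increasing in volatility, hence this σ is the only solution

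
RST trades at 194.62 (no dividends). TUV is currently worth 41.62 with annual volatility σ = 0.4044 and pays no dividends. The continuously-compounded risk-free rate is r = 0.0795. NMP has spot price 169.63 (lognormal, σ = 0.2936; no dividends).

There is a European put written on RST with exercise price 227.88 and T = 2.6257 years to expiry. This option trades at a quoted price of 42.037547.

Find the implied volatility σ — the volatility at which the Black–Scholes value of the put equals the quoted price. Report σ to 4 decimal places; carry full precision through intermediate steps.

At σ = 0.3871 the Black–Scholes value reproduces the quote:
σ√T = 0.3871·√2.6257 = 0.627257
d₁ = (ln(S/K) + (r+σ²/2)T) / (σ√T) = (ln(194.62/227.88) + (0.0795+0.3871²/2)·2.6257) / 0.627257 = (-0.157770 + 0.405469) / 0.627257 = 0.394892
d₂ = d₁ − σ√T = 0.394892 − 0.627257 = -0.232365
e^{−rT} = 0.811604
N(−d₁) = 0.346461,  N(−d₂) = 0.591873
V = K·e^{−rT}·N(−d₂) − S·N(−d₁) = 109.465858 − 67.428311 = 42.037547 (equal to the quote); since ∂V/∂σ > 0 for all σ, the implied volatility is unique

sigma = 0.3871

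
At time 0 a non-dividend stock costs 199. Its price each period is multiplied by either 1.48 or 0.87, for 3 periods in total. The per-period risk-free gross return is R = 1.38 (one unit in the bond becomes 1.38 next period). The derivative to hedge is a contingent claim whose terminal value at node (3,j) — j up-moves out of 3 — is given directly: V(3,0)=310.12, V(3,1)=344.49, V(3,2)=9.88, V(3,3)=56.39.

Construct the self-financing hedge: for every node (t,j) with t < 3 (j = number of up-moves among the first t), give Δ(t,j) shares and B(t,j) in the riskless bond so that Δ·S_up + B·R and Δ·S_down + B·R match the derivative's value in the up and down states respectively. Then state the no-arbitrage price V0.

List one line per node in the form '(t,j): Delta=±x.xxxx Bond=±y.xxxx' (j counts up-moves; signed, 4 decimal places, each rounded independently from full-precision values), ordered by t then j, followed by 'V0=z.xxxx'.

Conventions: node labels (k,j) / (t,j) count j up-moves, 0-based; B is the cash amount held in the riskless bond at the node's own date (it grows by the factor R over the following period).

(0,0): Delta=-0.2521 Bond=73.3638
(1,0): Delta=-1.8809 Bond=383.2261
(1,1): Delta=-0.0644 Bond=45.9510
(2,0): Delta=0.3741 Bond=189.2033
(2,1): Delta=-2.1408 Bond=595.4498
(2,2): Delta=0.1749 Bond=-40.9086
V0=23.1876

Under the risk-neutral measure, an up-move has probability p* = (R−d)/(u−d) = 0.8361 and values discount at R = 1.38.
Payoffs at expiry: V(3,0)=310.1200, V(3,1)=344.4900, V(3,2)=9.8800, V(3,3)=56.3900
  t=2,j=0: stock 150.6231 → up 222.9222 (V=344.4900), down 131.0421 (V=310.1200). Price 245.5475; hedge Δ=0.3741, bond B=189.2033.
  t=2,j=1: stock 256.2324 → up 379.2240 (V=9.8800), down 222.9222 (V=344.4900). Price 46.9088; hedge Δ=-2.1408, bond B=595.4498.
  t=2,j=2: stock 435.8896 → up 645.1166 (V=56.3900), down 379.2240 (V=9.8800). Price 35.3373; hedge Δ=0.1749, bond B=-40.9086.
  t=1,j=0: stock 173.1300 → up 256.2324 (V=46.9088), down 150.6231 (V=245.5475). Price 57.5888; hedge Δ=-1.8809, bond B=383.2261.
  t=1,j=1: stock 294.5200 → up 435.8896 (V=35.3373), down 256.2324 (V=46.9088). Price 26.9813; hedge Δ=-0.0644, bond B=45.9510.
  t=0,j=0: stock 199.0000 → up 294.5200 (V=26.9813), down 173.1300 (V=57.5888). Price 23.1876; hedge Δ=-0.2521, bond B=73.3638.
As a check, the time-0 holding Δ(0,0)·S0 + B(0,0) comes to 23.1876 — exactly V0.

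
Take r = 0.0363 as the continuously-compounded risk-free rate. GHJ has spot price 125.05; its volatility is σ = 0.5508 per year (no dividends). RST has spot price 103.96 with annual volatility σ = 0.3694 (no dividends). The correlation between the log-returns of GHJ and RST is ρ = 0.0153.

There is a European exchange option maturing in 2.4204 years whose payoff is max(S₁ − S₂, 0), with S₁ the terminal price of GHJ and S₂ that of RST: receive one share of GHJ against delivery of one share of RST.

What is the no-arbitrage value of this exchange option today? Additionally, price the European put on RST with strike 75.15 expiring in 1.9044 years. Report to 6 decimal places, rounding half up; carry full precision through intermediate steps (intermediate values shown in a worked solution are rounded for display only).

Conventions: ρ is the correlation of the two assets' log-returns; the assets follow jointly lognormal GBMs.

exchange price = 56.037688
price(RST put K=75.15) = 5.390566

σ_eff = √(σ₁² + σ₂² − 2ρσ₁σ₂) = √(0.5508² + 0.3694² − 2·0.0153·0.5508·0.3694) = 0.658491
d₁ = (ln(S₁/S₂) + (q₂ − q₁ + σ_eff²/2)T) / (σ_eff√T) = (ln(125.05/103.96) + (0.0 − 0.0 + 0.216805)·2.4204) / 1.024457 = 0.692526
d₂ = d₁ − σ_eff√T = 0.692526 − 1.024457 = -0.331931
N(d₁) = 0.755697,  N(d₂) = 0.369971
V = S₁·e^{−q₁T}·N(d₁) − S₂·e^{−q₂T}·N(d₂) = 94.499858 − 38.462170 = 56.037688
[vanilla: RST put K=75.15]
σ√T = 0.3694·√1.9044 = 0.509772
d₁ = (ln(S/K) + (r+σ²/2)T) / (σ√T) = (ln(103.96/75.15) + (0.0363+0.3694²/2)·1.9044) / 0.509772 = (0.324520 + 0.199063) / 0.509772 = 1.027094
d₂ = d₁ − σ√T = 1.027094 − 0.509772 = 0.517322
e^{−rT} = 0.933206
N(−d₁) = 0.152188,  N(−d₂) = 0.302466
price = K·e^{−rT}·N(−d₂) − S·N(−d₁) = 21.212051 − 15.821485 = 5.390566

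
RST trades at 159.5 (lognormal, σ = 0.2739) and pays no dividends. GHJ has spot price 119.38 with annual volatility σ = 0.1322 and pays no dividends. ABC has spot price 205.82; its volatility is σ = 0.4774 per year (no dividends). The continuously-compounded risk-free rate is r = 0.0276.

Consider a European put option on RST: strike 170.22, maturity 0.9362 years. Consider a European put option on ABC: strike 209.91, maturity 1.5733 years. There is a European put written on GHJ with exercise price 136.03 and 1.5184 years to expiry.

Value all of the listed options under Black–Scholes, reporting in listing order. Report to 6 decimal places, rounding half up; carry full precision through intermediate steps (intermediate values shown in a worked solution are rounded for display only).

price(RST put K=170.22) = 20.525669
price(ABC put K=209.91) = 45.496734
price(GHJ put K=136.03) = 14.811034

[RST put K=170.22]
σ√T = 0.2739·√0.9362 = 0.265019
d₁ = (ln(S/K) + (r+σ²/2)T) / (σ√T) = (ln(159.5/170.22) + (0.0276+0.2739²/2)·0.9362) / 0.265019 = (-0.065048 + 0.060957) / 0.265019 = -0.015438
d₂ = d₁ − σ√T = -0.015438 − 0.265019 = -0.280456
e^{−rT} = 0.974492
N(−d₁) = 0.506158,  N(−d₂) = 0.610436
price = K·e^{−rT}·N(−d₂) − S·N(−d₁) = 101.257943 − 80.732275 = 20.525669
[ABC put K=209.91]
σ√T = 0.4774·√1.5733 = 0.598809
d₁ = (ln(S/K) + (r+σ²/2)T) / (σ√T) = (ln(205.82/209.91) + (0.0276+0.4774²/2)·1.5733) / 0.598809 = (-0.019677 + 0.222709) / 0.598809 = 0.339060
d₂ = d₁ − σ√T = 0.339060 − 0.598809 = -0.259749
e^{−rT} = 0.957506
N(−d₁) = 0.367282,  N(−d₂) = 0.602471
price = K·e^{−rT}·N(−d₂) − S·N(−d₁) = 121.090757 − 75.594024 = 45.496734
[GHJ put K=136.03]
σ√T = 0.1322·√1.5184 = 0.162901
d₁ = (ln(S/K) + (r+σ²/2)T) / (σ√T) = (ln(119.38/136.03) + (0.0276+0.1322²/2)·1.5184) / 0.162901 = (-0.130564 + 0.055176) / 0.162901 = -0.462780
d₂ = d₁ − σ√T = -0.462780 − 0.162901 = -0.625682
e^{−rT} = 0.958958
N(−d₁) = 0.678239,  N(−d₂) = 0.734238
price = K·e^{−rT}·N(−d₂) − S·N(−d₁) = 95.779213 − 80.968180 = 14.811034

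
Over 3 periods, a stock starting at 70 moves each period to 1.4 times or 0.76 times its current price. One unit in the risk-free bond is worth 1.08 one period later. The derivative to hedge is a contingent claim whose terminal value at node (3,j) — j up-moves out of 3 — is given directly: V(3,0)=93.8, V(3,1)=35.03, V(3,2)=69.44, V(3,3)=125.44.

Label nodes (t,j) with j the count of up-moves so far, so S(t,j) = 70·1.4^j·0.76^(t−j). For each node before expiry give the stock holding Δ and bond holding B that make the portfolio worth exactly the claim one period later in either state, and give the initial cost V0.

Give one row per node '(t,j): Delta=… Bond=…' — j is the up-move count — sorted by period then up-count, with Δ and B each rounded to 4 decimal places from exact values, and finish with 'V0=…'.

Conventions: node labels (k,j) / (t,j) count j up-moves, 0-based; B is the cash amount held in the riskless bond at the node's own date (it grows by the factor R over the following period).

The replicating-portfolio and risk-neutral prices coincide; use p* = (1.08−0.76)/(1.4−0.76) = 0.5000 for the latter.
Payoffs at expiry: V(3,0)=93.8000, V(3,1)=35.0300, V(3,2)=69.4400, V(3,3)=125.4400
(2,0): S=40.4320. Δ = (V_up−V_dn)/(S_up−S_dn) = (35.0300−93.8000)/(56.6048−30.7283) = -2.2712. V = [p*·35.0300 + (1−p*)·93.8000]/1.08 = 59.6435. B = V − Δ·S = 151.4716.
(2,1): S=74.4800. Δ = (V_up−V_dn)/(S_up−S_dn) = (69.4400−35.0300)/(104.2720−56.6048) = 0.7219. V = [p*·69.4400 + (1−p*)·35.0300]/1.08 = 48.3657. B = V − Δ·S = -5.3999.
(2,2): S=137.2000. Δ = (V_up−V_dn)/(S_up−S_dn) = (125.4400−69.4400)/(192.0800−104.2720) = 0.6378. V = [p*·125.4400 + (1−p*)·69.4400]/1.08 = 90.2222. B = V − Δ·S = 2.7222.
(1,0): S=53.2000. Δ = (V_up−V_dn)/(S_up−S_dn) = (48.3657−59.6435)/(74.4800−40.4320) = -0.3312. V = [p*·48.3657 + (1−p*)·59.6435]/1.08 = 50.0043. B = V − Δ·S = 67.6258.
(1,1): S=98.0000. Δ = (V_up−V_dn)/(S_up−S_dn) = (90.2222−48.3657)/(137.2000−74.4800) = 0.6674. V = [p*·90.2222 + (1−p*)·48.3657]/1.08 = 64.1611. B = V − Δ·S = -1.2397.
(0,0): S=70.0000. Δ = (V_up−V_dn)/(S_up−S_dn) = (64.1611−50.0043)/(98.0000−53.2000) = 0.3160. V = [p*·64.1611 + (1−p*)·50.0043]/1.08 = 52.8543. B = V − Δ·S = 30.7343.
Sanity check at the root: Δ(0,0)·S0 + B(0,0) reproduces V0 = 52.8543.

(0,0): Delta=0.3160 Bond=30.7343
(1,0): Delta=-0.3312 Bond=67.6258
(1,1): Delta=0.6674 Bond=-1.2397
(2,0): Delta=-2.2712 Bond=151.4716
(2,1): Delta=0.7219 Bond=-5.3999
(2,2): Delta=0.6378 Bond=2.7222
V0=52.8543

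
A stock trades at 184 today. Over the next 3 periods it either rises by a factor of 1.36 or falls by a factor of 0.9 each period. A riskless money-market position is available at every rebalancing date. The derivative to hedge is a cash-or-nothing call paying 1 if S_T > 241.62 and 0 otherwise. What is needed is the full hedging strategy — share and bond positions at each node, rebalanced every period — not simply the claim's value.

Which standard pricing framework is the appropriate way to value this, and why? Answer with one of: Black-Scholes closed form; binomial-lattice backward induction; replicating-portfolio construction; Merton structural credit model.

framework: replicating-portfolio construction

Key observation: the task asks for the hedge itself — share and bond holdings at every node of the 3-period tree on spot 184 with factors 1.36/0.9 — which is exactly what the replicating-portfolio construction produces.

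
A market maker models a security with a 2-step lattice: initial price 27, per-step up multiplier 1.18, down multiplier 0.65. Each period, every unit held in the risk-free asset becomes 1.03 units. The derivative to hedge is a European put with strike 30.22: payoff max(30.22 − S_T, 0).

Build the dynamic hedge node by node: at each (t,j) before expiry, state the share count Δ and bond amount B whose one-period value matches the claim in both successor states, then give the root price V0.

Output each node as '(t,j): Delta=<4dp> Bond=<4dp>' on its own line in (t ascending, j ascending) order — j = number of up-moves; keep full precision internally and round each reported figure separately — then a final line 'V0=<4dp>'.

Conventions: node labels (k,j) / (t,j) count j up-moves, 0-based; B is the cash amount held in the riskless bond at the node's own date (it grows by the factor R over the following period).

The replicating-portfolio and risk-neutral prices coincide; use p* = (1.03−0.65)/(1.18−0.65) = 0.7170 for the latter.
Terminal payoffs: V(2,0)=18.8125, V(2,1)=9.5110, V(2,2)=0.0000
  t=1,j=0: stock 17.5500 → up 20.7090 (V=9.5110), down 11.4075 (V=18.8125). Price 11.7898; hedge Δ=-1.0000, bond B=29.3398.
  t=1,j=1: stock 31.8600 → up 37.5948 (V=0.0000), down 20.7090 (V=9.5110). Price 2.6134; hedge Δ=-0.5633, bond B=20.5587.
  t=0,j=0: stock 27.0000 → up 31.8600 (V=2.6134), down 17.5500 (V=11.7898). Price 5.0587; hedge Δ=-0.6413, bond B=22.3727.
Verification: the root portfolio costs Δ(0,0)·S0 + B(0,0) = 5.0587, matching V0.

(0,0): Delta=-0.6413 Bond=22.3727
(1,0): Delta=-1.0000 Bond=29.3398
(1,1): Delta=-0.5633 Bond=20.5587
V0=5.0587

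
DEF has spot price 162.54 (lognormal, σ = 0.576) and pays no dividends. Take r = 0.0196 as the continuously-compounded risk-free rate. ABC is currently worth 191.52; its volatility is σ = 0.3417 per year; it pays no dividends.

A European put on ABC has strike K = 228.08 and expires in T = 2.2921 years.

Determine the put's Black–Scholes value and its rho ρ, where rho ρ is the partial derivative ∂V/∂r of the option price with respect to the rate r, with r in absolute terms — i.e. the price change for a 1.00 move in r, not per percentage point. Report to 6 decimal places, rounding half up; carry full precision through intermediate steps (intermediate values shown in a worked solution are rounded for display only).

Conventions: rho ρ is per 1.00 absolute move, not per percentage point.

σ√T = 0.3417·√2.2921 = 0.517323
d₁ = (ln(S/K) + (r+σ²/2)T) / (σ√T) = (ln(191.52/228.08) + (0.0196+0.3417²/2)·2.2921) / 0.517323 = (-0.174704 + 0.178737) / 0.517323 = 0.007795
d₂ = d₁ − σ√T = 0.007795 − 0.517323 = -0.509528
e^{−rT} = 0.956069
N(−d₁) = 0.496890,  N(−d₂) = 0.694809
Put price V = K·e^{−rT}·N(−d₂) − S·N(−d₁) = 151.510192 − 95.164433 = 56.345759
ρ = −K·T·e^{−rT}·N(−d₂) = -347.276511

price = 56.345759
ρ = -347.276511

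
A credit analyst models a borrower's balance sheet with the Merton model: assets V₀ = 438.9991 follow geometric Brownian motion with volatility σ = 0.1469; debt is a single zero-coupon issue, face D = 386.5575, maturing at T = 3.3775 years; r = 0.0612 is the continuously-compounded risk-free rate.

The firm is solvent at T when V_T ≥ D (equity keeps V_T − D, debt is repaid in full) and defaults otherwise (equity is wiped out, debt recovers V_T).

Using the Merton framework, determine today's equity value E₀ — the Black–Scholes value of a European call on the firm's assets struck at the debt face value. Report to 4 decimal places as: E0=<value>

Work the structural quantities from V₀ = 438.9991 against face 386.5575:
d₁ = [ln(V₀/D) + (r + σ²/2)T] / (σ√T)
   = [ln(438.9991/386.5575) + (0.0612 + 0.5·0.1469²)·3.3775] / (0.1469·√3.3775)
   = [0.127217 + 0.243146] / 0.269972 = 1.371852
d₂ = d₁ − σ√T = 1.371852 − 0.269972 = 1.101880
N(d₁) = 0.914945,  N(d₂) = 0.864743,  e^(−rT) = 0.813261
E₀ = V₀·N(d₁) − D·e^(−rT)·N(d₂)
   = 438.9991·0.914945 − 386.5575·0.813261·0.864743 = 129.808988

E0=129.8090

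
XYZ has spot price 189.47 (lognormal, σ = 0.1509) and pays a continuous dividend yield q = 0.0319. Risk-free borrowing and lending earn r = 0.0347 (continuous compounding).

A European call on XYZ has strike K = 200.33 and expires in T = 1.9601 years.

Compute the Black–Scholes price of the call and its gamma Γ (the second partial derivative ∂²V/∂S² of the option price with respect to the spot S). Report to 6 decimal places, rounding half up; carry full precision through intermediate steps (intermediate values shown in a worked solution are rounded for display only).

σ√T = 0.1509·√1.9601 = 0.211265
d₁ = (ln(S/K) + (r−q+σ²/2)T) / (σ√T) = (ln(189.47/200.33) + (0.0347−0.0319+0.1509²/2)·1.9601) / 0.211265 = (-0.055735 + 0.027805) / 0.211265 = -0.132206
d₂ = d₁ − σ√T = -0.132206 − 0.211265 = -0.343471
e^{−rT} = 0.934246
e^{−qT} = 0.939388
N(d₁) = 0.447411,  N(d₂) = 0.365622
Call price V = S·e^{−qT}·N(d₁) − K·e^{−rT}·N(d₂) = 79.632746 − 68.428908 = 11.203838
φ(d₁) = (1/√(2π))·e^{−d₁²/2} = 0.395471
Γ = e^{−qT}·φ(d₁) / (S·σ·√T) = 0.009281

price = 11.203838
Γ = 0.009281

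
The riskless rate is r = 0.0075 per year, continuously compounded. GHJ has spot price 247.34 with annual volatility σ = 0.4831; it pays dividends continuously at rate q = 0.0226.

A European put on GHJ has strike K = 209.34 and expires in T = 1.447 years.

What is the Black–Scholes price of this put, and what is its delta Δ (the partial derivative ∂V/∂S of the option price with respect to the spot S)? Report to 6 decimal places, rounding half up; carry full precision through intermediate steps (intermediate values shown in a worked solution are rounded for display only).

σ√T = 0.4831·√1.447 = 0.581127
d₁ = (ln(S/K) + (r−q+σ²/2)T) / (σ√T) = (ln(247.34/209.34) + (0.0075−0.0226+0.4831²/2)·1.447) / 0.581127 = (0.166804 + 0.147005) / 0.581127 = 0.540000
d₂ = d₁ − σ√T = 0.540000 − 0.581127 = -0.041127
e^{−rT} = 0.989206
e^{−qT} = 0.967827
N(−d₁) = 0.294598,  N(−d₂) = 0.516403
Put price V = K·e^{−rT}·N(−d₂) − S·e^{−qT}·N(−d₁) = 106.936881 − 70.521630 = 36.415251
Δ = −e^{−qT}·N(−d₁) = -0.285120

price = 36.415251
Δ = -0.285120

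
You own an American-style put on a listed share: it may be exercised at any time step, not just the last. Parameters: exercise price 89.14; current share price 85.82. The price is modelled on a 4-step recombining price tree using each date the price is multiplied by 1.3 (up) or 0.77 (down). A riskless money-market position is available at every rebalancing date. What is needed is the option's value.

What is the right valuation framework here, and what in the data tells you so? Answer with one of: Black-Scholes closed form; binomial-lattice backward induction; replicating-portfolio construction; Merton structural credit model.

Key observation: early exercise of the strike-89.14 put must be checked at each of the 4 dates (spot 85.82), which forces a node-by-node comparison of intrinsic and continuation value backward from expiry.

framework: binomial-lattice backward induction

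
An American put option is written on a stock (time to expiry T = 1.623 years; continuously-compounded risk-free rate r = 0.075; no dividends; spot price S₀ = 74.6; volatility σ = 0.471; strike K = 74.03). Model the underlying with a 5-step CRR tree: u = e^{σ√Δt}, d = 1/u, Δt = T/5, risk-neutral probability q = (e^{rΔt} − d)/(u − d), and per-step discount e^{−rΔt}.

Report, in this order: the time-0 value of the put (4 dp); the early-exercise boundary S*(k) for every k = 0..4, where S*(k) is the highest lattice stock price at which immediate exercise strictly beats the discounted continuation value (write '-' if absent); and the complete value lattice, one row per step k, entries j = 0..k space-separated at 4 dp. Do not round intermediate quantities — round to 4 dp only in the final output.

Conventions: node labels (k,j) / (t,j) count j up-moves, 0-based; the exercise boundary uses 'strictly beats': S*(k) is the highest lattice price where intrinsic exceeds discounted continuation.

price = 14.0563
boundary = - - 43.6171 33.3515 43.6171
tree:
14.0563
21.0707 7.1409
30.4129 11.9811 2.2373
40.6785 19.5111 4.3973 0.0000
48.5280 30.4129 8.6429 0.0000 0.0000
54.5301 40.6785 16.9876 0.0000 0.0000 0.0000

params: Δt=0.32460 u=1.30780 d=0.76464 q=0.47868 e^(-rΔt)=0.97595
t_5 payoffs: 54.5301 40.6785 16.9876 0.0000 0.0000 0.0000
t_4: node(4,0) S=25.5020 payoff=48.5280 vs cont=46.7475 → 48.5280 [stop]  node(4,1) S=43.6171 payoff=30.4129 vs cont=28.6324 → 30.4129 [stop]  node(4,2) S=74.6000 payoff=0.0000 vs cont=8.6429 → 8.6429 [wait]  node(4,3) S=127.5913 payoff=0.0000 vs cont=0.0000 → 0.0000 [wait]  node(4,4) S=218.2246 payoff=0.0000 vs cont=0.0000 → 0.0000 [wait]  ⇒ S*(4)=43.6171
t_3: node(3,0) S=33.3515 payoff=40.6785 vs cont=38.8980 → 40.6785 [stop]  node(3,1) S=57.0424 payoff=16.9876 vs cont=19.5111 → 19.5111 [wait]  node(3,2) S=97.5618 payoff=0.0000 vs cont=4.3973 → 4.3973 [wait]  node(3,3) S=166.8639 payoff=0.0000 vs cont=0.0000 → 0.0000 [wait]  ⇒ S*(3)=33.3515
t_2: node(2,0) S=43.6171 payoff=30.4129 vs cont=29.8114 → 30.4129 [stop]  node(2,1) S=74.6000 payoff=0.0000 vs cont=11.9811 → 11.9811 [wait]  node(2,2) S=127.5913 payoff=0.0000 vs cont=2.2373 → 2.2373 [wait]  ⇒ S*(2)=43.6171
t_1: node(1,0) S=57.0424 payoff=16.9876 vs cont=21.0707 → 21.0707 [wait]  node(1,1) S=97.5618 payoff=0.0000 vs cont=7.1409 → 7.1409 [wait]  ⇒ S*(1)=-
t_0: node(0,0) S=74.6000 payoff=0.0000 vs cont=14.0563 → 14.0563 [wait]  ⇒ S*(0)=-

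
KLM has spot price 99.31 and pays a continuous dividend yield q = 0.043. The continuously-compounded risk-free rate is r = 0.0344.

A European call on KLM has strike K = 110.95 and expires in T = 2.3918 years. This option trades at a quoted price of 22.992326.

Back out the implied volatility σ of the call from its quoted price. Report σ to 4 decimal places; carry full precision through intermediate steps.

sigma = 0.5005

At σ = 0.5005 the Black–Scholes value reproduces the quote:
σ√T = 0.5005·√2.3918 = 0.774046
d₁ = (ln(S/K) + (r−q+σ²/2)T) / (σ√T) = (ln(99.31/110.95) + (0.0344−0.043+0.5005²/2)·2.3918) / 0.774046 = (-0.110833 + 0.279004) / 0.774046 = 0.217262
d₂ = d₁ − σ√T = 0.217262 − 0.774046 = -0.556784
e^{−rT} = 0.921016
e^{−qT} = 0.902265
N(d₁) = 0.585998,  N(d₂) = 0.288838
V = S·e^{−qT}·N(d₁) − K·e^{−rT}·N(d₂) = 52.507687 − 29.515361 = 22.992326 (the quoted price), and the Black–Scholes price is strictly increasing in σ, so σ is unique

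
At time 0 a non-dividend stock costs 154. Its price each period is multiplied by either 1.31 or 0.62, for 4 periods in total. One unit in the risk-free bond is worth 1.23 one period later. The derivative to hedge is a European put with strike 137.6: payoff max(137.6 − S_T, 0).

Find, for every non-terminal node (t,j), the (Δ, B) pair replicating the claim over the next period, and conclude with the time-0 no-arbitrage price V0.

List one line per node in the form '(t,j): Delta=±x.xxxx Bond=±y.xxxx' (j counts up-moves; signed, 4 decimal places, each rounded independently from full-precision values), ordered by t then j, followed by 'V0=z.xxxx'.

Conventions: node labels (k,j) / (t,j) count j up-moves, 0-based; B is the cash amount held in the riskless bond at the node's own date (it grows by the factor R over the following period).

No-arbitrage ⇒ martingale measure with p* = (R−d)/(u−d) = 0.8841.
Payoffs at expiry: V(4,0)=114.8444, V(4,1)=89.5197, V(4,2)=36.0110, V(4,3)=0.0000, V(4,4)=0.0000
  t=3,j=0: stock 36.7025 → up 48.0803 (V=89.5197), down 22.7556 (V=114.8444). Price 75.1674; hedge Δ=-1.0000, bond B=111.8699.
  t=3,j=1: stock 77.5489 → up 101.5890 (V=36.0110), down 48.0803 (V=89.5197). Price 34.3211; hedge Δ=-1.0000, bond B=111.8699.
  t=3,j=2: stock 163.8532 → up 214.6477 (V=0.0000), down 101.5890 (V=36.0110). Price 3.3945; hedge Δ=-0.3185, bond B=55.5843.
  t=3,j=3: stock 346.2060 → up 453.5299 (V=0.0000), down 214.6477 (V=0.0000). Price 0.0000; hedge Δ=0.0000, bond B=0.0000.
  t=2,j=0: stock 59.1976 → up 77.5489 (V=34.3211), down 36.7025 (V=75.1674). Price 31.7536; hedge Δ=-1.0000, bond B=90.9512.
  t=2,j=1: stock 125.0788 → up 163.8532 (V=3.3945), down 77.5489 (V=34.3211). Price 5.6749; hedge Δ=-0.3583, bond B=50.4961.
  t=2,j=2: stock 264.2794 → up 346.2060 (V=0.0000), down 163.8532 (V=3.3945). Price 0.3200; hedge Δ=-0.0186, bond B=5.2395.
  t=1,j=0: stock 95.4800 → up 125.0788 (V=5.6749), down 59.1976 (V=31.7536). Price 7.0720; hedge Δ=-0.3958, bond B=44.8671.
  t=1,j=1: stock 201.7400 → up 264.2794 (V=0.3200), down 125.0788 (V=5.6749). Price 0.7649; hedge Δ=-0.0385, bond B=8.5257.
  t=0,j=0: stock 154.0000 → up 201.7400 (V=0.7649), down 95.4800 (V=7.0720). Price 1.2164; hedge Δ=-0.0594, bond B=10.3571.
Sanity check at the root: Δ(0,0)·S0 + B(0,0) reproduces V0 = 1.2164.

(0,0): Delta=-0.0594 Bond=10.3571
(1,0): Delta=-0.3958 Bond=44.8671
(1,1): Delta=-0.0385 Bond=8.5257
(2,0): Delta=-1.0000 Bond=90.9512
(2,1): Delta=-0.3583 Bond=50.4961
(2,2): Delta=-0.0186 Bond=5.2395
(3,0): Delta=-1.0000 Bond=111.8699
(3,1): Delta=-1.0000 Bond=111.8699
(3,2): Delta=-0.3185 Bond=55.5843
(3,3): Delta=0.0000 Bond=0.0000
V0=1.2164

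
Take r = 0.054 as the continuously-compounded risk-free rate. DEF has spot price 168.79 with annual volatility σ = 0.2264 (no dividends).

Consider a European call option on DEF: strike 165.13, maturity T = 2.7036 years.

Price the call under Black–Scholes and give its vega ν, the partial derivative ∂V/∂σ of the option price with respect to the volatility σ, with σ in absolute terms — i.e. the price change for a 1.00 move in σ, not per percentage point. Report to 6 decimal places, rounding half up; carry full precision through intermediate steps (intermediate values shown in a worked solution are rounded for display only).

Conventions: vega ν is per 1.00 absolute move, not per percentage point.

price = 38.309868
ν = 90.377481

σ√T = 0.2264·√2.7036 = 0.372261
d₁ = (ln(S/K) + (r+σ²/2)T) / (σ√T) = (ln(168.79/165.13) + (0.054+0.2264²/2)·2.7036) / 0.372261 = (0.021922 + 0.215284) / 0.372261 = 0.637203
d₂ = d₁ − σ√T = 0.637203 − 0.372261 = 0.264942
e^{−rT} = 0.864163
N(d₁) = 0.738004,  N(d₂) = 0.604473
Call price V = S·N(d₁) − K·e^{−rT}·N(d₂) = 124.567639 − 86.257771 = 38.309868
φ(d₁) = (1/√(2π))·e^{−d₁²/2} = 0.325643
ν = S·φ(d₁)·√T = 90.377481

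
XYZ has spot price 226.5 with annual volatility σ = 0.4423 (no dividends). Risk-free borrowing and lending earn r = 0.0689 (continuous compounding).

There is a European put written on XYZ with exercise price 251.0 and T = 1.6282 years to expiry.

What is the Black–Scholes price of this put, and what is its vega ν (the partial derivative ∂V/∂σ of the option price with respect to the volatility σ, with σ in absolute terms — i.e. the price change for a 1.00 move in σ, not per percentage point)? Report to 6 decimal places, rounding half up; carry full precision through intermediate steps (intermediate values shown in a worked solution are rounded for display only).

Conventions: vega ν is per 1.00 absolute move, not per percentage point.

σ√T = 0.4423·√1.6282 = 0.564379
d₁ = (ln(S/K) + (r+σ²/2)T) / (σ√T) = (ln(226.5/251.0) + (0.0689+0.4423²/2)·1.6282) / 0.564379 = (-0.102708 + 0.271445) / 0.564379 = 0.298978
d₂ = d₁ − σ√T = 0.298978 − 0.564379 = -0.265401
e^{−rT} = 0.893881
N(−d₁) = 0.382478,  N(−d₂) = 0.604650
Put price V = K·e^{−rT}·N(−d₂) − S·N(−d₁) = 135.661672 − 86.631377 = 49.030295
φ(d₁) = (1/√(2π))·e^{−d₁²/2} = 0.381505
ν = S·φ(d₁)·√T = 110.260980

price = 49.030295
ν = 110.260980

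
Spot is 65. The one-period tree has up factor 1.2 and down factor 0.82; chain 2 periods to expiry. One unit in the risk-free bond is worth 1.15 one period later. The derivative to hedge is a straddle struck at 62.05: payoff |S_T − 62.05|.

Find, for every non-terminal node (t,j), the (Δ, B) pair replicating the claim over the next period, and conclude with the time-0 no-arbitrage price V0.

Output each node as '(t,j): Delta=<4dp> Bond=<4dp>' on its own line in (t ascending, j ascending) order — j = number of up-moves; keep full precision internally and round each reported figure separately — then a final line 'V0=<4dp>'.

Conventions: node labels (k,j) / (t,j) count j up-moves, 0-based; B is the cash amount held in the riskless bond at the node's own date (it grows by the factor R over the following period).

Under the risk-neutral measure, an up-move has probability p* = (R−d)/(u−d) = 0.8684 and values discount at R = 1.15.
Payoffs at expiry: V(2,0)=18.3440, V(2,1)=1.9100, V(2,2)=31.5500
Node (1,0) S=53.3000: V=(p*·1.9100+(1−p*)·18.3440)/1.15=3.5412; Δ=(1.9100−18.3440)/(63.9600−43.7060)=-0.8114; B=V−Δ·S=46.7886
Node (1,1) S=78.0000: V=(p*·31.5500+(1−p*)·1.9100)/1.15=24.0435; Δ=(31.5500−1.9100)/(93.6000−63.9600)=1.0000; B=V−Δ·S=-53.9565
Node (0,0) S=65.0000: V=(p*·24.0435+(1−p*)·3.5412)/1.15=18.5616; Δ=(24.0435−3.5412)/(78.0000−53.3000)=0.8301; B=V−Δ·S=-35.3918
Check: Δ(0,0)·S0 + B(0,0) = 18.5616 = V0.

(0,0): Delta=0.8301 Bond=-35.3918
(1,0): Delta=-0.8114 Bond=46.7886
(1,1): Delta=1.0000 Bond=-53.9565
V0=18.5616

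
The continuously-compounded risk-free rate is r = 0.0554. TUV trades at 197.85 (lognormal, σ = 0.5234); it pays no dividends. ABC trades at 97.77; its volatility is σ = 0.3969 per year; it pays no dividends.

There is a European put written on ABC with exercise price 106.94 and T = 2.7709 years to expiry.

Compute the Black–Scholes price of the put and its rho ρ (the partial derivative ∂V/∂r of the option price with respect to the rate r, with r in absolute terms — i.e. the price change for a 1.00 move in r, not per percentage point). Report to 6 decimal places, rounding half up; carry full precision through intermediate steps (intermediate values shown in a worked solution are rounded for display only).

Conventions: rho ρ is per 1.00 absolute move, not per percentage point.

σ√T = 0.3969·√2.7709 = 0.660681
d₁ = (ln(S/K) + (r+σ²/2)T) / (σ√T) = (ln(97.77/106.94) + (0.0554+0.3969²/2)·2.7709) / 0.660681 = (-0.089650 + 0.371757) / 0.660681 = 0.426995
d₂ = d₁ − σ√T = 0.426995 − 0.660681 = -0.233686
e^{−rT} = 0.857694
N(−d₁) = 0.334692,  N(−d₂) = 0.592386
Put price V = K·e^{−rT}·N(−d₂) − S·N(−d₁) = 54.334669 − 32.722796 = 21.611872
ρ = −K·T·e^{−rT}·N(−d₂) = -150.555934

price = 21.611872
ρ = -150.555934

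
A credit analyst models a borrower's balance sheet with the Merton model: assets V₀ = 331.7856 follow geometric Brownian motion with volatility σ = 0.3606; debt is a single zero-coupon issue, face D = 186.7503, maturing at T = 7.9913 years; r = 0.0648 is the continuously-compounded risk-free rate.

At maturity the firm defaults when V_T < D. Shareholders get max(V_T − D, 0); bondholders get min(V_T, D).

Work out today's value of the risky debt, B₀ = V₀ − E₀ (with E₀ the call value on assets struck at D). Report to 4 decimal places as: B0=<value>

Work the structural quantities from V₀ = 331.7856 against face 186.7503:
d₁ = [ln(V₀/D) + (r + σ²/2)T] / (σ√T)
   = [ln(331.7856/186.7503) + (0.0648 + 0.5·0.3606²)·7.9913] / (0.3606·√7.9913)
   = [0.574717 + 1.037400] / 1.019376 = 1.581474
d₂ = d₁ − σ√T = 1.581474 − 1.019376 = 0.562098
N(d₁) = 0.943115,  N(d₂) = 0.712975,  e^(−rT) = 0.595808
E₀ = V₀·N(d₁) − D·e^(−rT)·N(d₂)
   = 331.7856·0.943115 − 186.7503·0.595808·0.712975 = 233.581123
B₀ = V₀ − E₀ = 331.7856 − 233.581123 = 98.204477

B0=98.2045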